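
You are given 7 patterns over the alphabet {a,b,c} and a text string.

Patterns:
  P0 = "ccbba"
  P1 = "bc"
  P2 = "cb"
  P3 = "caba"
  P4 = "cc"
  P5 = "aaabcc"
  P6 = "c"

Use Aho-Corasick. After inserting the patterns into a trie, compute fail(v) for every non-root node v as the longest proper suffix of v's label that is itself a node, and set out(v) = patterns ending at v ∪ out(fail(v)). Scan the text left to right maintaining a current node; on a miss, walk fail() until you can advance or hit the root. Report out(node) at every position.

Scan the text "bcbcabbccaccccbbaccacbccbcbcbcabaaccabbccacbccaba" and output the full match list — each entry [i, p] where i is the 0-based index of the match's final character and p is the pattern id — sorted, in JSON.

Build:
Trie nodes:
  0='ε' goto a→12 b→6 c→1
  1='c' goto a→9 b→8 c→2  ←P6
  2='cc' goto b→3  ←P4
  3='ccb' goto b→4
  4='ccbb' goto a→5
  5='ccbba' goto ·  ←P0
  6='b' goto c→7
  7='bc' goto ·  ←P1
  8='cb' goto ·  ←P2
  9='ca' goto b→10
  10='cab' goto a→11
  11='caba' goto ·  ←P3
  12='a' goto a→13
  13='aa' goto a→14
  14='aaa' goto b→15
  15='aaab' goto c→16
  16='aaabc' goto c→17
  17='aaabcc' goto ·  ←P5

Failure links (BFS by depth):
  n1('c'): parent n0 fail=0; on 'c' 0 → fail=0;  out {6}∪∅={6}
  n6('b'): parent n0 fail=0; on 'b' 0 → fail=0;  out ∅∪∅=∅
  n12('a'): parent n0 fail=0; on 'a' 0 → fail=0;  out ∅∪∅=∅
  n2('cc'): parent n1 fail=0; on 'c' 0 → fail=1;  out {4}∪{6}={4,6}
  n7('bc'): parent n6 fail=0; on 'c' 0 → fail=1;  out {1}∪{6}={1,6}
  n8('cb'): parent n1 fail=0; on 'b' 0 → fail=6;  out {2}∪∅={2}
  n9('ca'): parent n1 fail=0; on 'a' 0 → fail=12;  out ∅∪∅=∅
  n13('aa'): parent n12 fail=0; on 'a' 0 → fail=12;  out ∅∪∅=∅
  n3('ccb'): parent n2 fail=1; on 'b' 1 → fail=8;  out ∅∪{2}={2}
  n10('cab'): parent n9 fail=12; on 'b' 12→0 → fail=6;  out ∅∪∅=∅
  n14('aaa'): parent n13 fail=12; on 'a' 12 → fail=13;  out ∅∪∅=∅
  n4('ccbb'): parent n3 fail=8; on 'b' 8→6→0 → fail=6;  out ∅∪∅=∅
  n11('caba'): parent n10 fail=6; on 'a' 6→0 → fail=12;  out {3}∪∅={3}
  n15('aaab'): parent n14 fail=13; on 'b' 13→12→0 → fail=6;  out ∅∪∅=∅
  n5('ccbba'): parent n4 fail=6; on 'a' 6→0 → fail=12;  out {0}∪∅={0}
  n16('aaabc'): parent n15 fail=6; on 'c' 6 → fail=7;  out ∅∪{1,6}={1,6}
  n17('aaabcc'): parent n16 fail=7; on 'c' 7→1 → fail=2;  out {5}∪{4,6}={4,5,6}

Run:
[0] read 'b'  n0⇒n6
[1] read 'c'  n6⇒n7  ** P1@[0:1],P6@[1:1]
[2] read 'b'  n7⇒n8 (via fail)  ** P2@[1:2]
[3] read 'c'  n8⇒n7 (via fail)  ** P1@[2:3],P6@[3:3]
[4] read 'a'  n7⇒n9 (via fail)
[5] read 'b'  n9⇒n10
[6] read 'b'  n10⇒n6 (via fail)
[7] read 'c'  n6⇒n7  ** P1@[6:7],P6@[7:7]
[8] read 'c'  n7⇒n2 (via fail)  ** P4@[7:8],P6@[8:8]
[9] read 'a'  n2⇒n9 (via fail)
[10] read 'c'  n9⇒n1 (via fail)  ** P6@[10:10]
[11] read 'c'  n1⇒n2  ** P4@[10:11],P6@[11:11]
[12] read 'c'  n2⇒n2 (via fail)  ** P4@[11:12],P6@[12:12]
[13] read 'c'  n2⇒n2 (via fail)  ** P4@[12:13],P6@[13:13]
[14] read 'b'  n2⇒n3  ** P2@[13:14]
[15] read 'b'  n3⇒n4
[16] read 'a'  n4⇒n5  ** P0@[12:16]
[17] read 'c'  n5⇒n1 (via fail)  ** P6@[17:17]
[18] read 'c'  n1⇒n2  ** P4@[17:18],P6@[18:18]
[19] read 'a'  n2⇒n9 (via fail)
[20] read 'c'  n9⇒n1 (via fail)  ** P6@[20:20]
[21] read 'b'  n1⇒n8  ** P2@[20:21]
[22] read 'c'  n8⇒n7 (via fail)  ** P1@[21:22],P6@[22:22]
[23] read 'c'  n7⇒n2 (via fail)  ** P4@[22:23],P6@[23:23]
[24] read 'b'  n2⇒n3  ** P2@[23:24]
[25] read 'c'  n3⇒n7 (via fail)  ** P1@[24:25],P6@[25:25]
[26] read 'b'  n7⇒n8 (via fail)  ** P2@[25:26]
[27] read 'c'  n8⇒n7 (via fail)  ** P1@[26:27],P6@[27:27]
[28] read 'b'  n7⇒n8 (via fail)  ** P2@[27:28]
[29] read 'c'  n8⇒n7 (via fail)  ** P1@[28:29],P6@[29:29]
[30] read 'a'  n7⇒n9 (via fail)
[31] read 'b'  n9⇒n10
[32] read 'a'  n10⇒n11  ** P3@[29:32]
[33] read 'a'  n11⇒n13 (via fail)
[34] read 'c'  n13⇒n1 (via fail)  ** P6@[34:34]
[35] read 'c'  n1⇒n2  ** P4@[34:35],P6@[35:35]
[36] read 'a'  n2⇒n9 (via fail)
[37] read 'b'  n9⇒n10
[38] read 'b'  n10⇒n6 (via fail)
[39] read 'c'  n6⇒n7  ** P1@[38:39],P6@[39:39]
[40] read 'c'  n7⇒n2 (via fail)  ** P4@[39:40],P6@[40:40]
[41] read 'a'  n2⇒n9 (via fail)
[42] read 'c'  n9⇒n1 (via fail)  ** P6@[42:42]
[43] read 'b'  n1⇒n8  ** P2@[42:43]
[44] read 'c'  n8⇒n7 (via fail)  ** P1@[43:44],P6@[44:44]
[45] read 'c'  n7⇒n2 (via fail)  ** P4@[44:45],P6@[45:45]
[46] read 'a'  n2⇒n9 (via fail)
[47] read 'b'  n9⇒n10
[48] read 'a'  n10⇒n11  ** P3@[45:48]

Result: [[1,1],[1,6],[2,2],[3,1],[3,6],[7,1],[7,6],[8,4],[8,6],[10,6],[11,4],[11,6],[12,4],[12,6],[13,4],[13,6],[14,2],[16,0],[17,6],[18,4],[18,6],[20,6],[21,2],[22,1],[22,6],[23,4],[23,6],[24,2],[25,1],[25,6],[26,2],[27,1],[27,6],[28,2],[29,1],[29,6],[32,3],[34,6],[35,4],[35,6],[39,1],[39,6],[40,4],[40,6],[42,6],[43,2],[44,1],[44,6],[45,4],[45,6],[48,3]]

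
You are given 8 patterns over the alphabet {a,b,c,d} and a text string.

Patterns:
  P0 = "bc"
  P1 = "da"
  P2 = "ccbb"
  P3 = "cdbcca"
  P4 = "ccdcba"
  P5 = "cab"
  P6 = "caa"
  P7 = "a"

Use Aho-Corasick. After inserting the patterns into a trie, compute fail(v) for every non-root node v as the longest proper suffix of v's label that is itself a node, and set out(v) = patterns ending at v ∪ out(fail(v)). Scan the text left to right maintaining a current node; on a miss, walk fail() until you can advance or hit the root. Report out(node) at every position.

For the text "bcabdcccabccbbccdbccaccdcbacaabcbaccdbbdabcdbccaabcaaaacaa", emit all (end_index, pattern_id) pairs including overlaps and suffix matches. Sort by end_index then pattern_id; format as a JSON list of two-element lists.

Build:
Trie (insert patterns):
  0='ε' goto a→21 b→1 c→5 d→3
  1='b' goto c→2
  2='bc' goto ·  ←P0
  3='d' goto a→4
  4='da' goto ·  ←P1
  5='c' goto a→18 c→6 d→9
  6='cc' goto b→7 d→14
  7='ccb' goto b→8
  8='ccbb' goto ·  ←P2
  9='cd' goto b→10
  10='cdb' goto c→11
  11='cdbc' goto c→12
  12='cdbcc' goto a→13
  13='cdbcca' goto ·  ←P3
  14='ccd' goto c→15
  15='ccdc' goto b→16
  16='ccdcb' goto a→17
  17='ccdcba' goto ·  ←P4
  18='ca' goto a→20 b→19
  19='cab' goto ·  ←P5
  20='caa' goto ·  ←P6
  21='a' goto ·  ←P7

Failure links (BFS by depth):
  fail(1) 'b': from fail(0)=0 chase 'b': 0 ⇒ 0;  out=∅∪out(0)=∅
  fail(3) 'd': from fail(0)=0 chase 'd': 0 ⇒ 0;  out=∅∪out(0)=∅
  fail(5) 'c': from fail(0)=0 chase 'c': 0 ⇒ 0;  out=∅∪out(0)=∅
  fail(21) 'a': from fail(0)=0 chase 'a': 0 ⇒ 0;  out={7}∪out(0)={7}
  fail(2) 'bc': from fail(1)=0 chase 'c': 0 ⇒ 5;  out={0}∪out(5)={0}
  fail(4) 'da': from fail(3)=0 chase 'a': 0 ⇒ 21;  out={1}∪out(21)={1,7}
  fail(6) 'cc': from fail(5)=0 chase 'c': 0 ⇒ 5;  out=∅∪out(5)=∅
  fail(9) 'cd': from fail(5)=0 chase 'd': 0 ⇒ 3;  out=∅∪out(3)=∅
  fail(18) 'ca': from fail(5)=0 chase 'a': 0 ⇒ 21;  out=∅∪out(21)={7}
  fail(7) 'ccb': from fail(6)=5 chase 'b': 5→0 ⇒ 1;  out=∅∪out(1)=∅
  fail(10) 'cdb': from fail(9)=3 chase 'b': 3→0 ⇒ 1;  out=∅∪out(1)=∅
  fail(14) 'ccd': from fail(6)=5 chase 'd': 5 ⇒ 9;  out=∅∪out(9)=∅
  fail(19) 'cab': from fail(18)=21 chase 'b': 21→0 ⇒ 1;  out={5}∪out(1)={5}
  fail(20) 'caa': from fail(18)=21 chase 'a': 21→0 ⇒ 21;  out={6}∪out(21)={6,7}
  fail(8) 'ccbb': from fail(7)=1 chase 'b': 1→0 ⇒ 1;  out={2}∪out(1)={2}
  fail(11) 'cdbc': from fail(10)=1 chase 'c': 1 ⇒ 2;  out=∅∪out(2)={0}
  fail(15) 'ccdc': from fail(14)=9 chase 'c': 9→3→0 ⇒ 5;  out=∅∪out(5)=∅
  fail(12) 'cdbcc': from fail(11)=2 chase 'c': 2→5 ⇒ 6;  out=∅∪out(6)=∅
  fail(16) 'ccdcb': from fail(15)=5 chase 'b': 5→0 ⇒ 1;  out=∅∪out(1)=∅
  fail(13) 'cdbcca': from fail(12)=6 chase 'a': 6→5 ⇒ 18;  out={3}∪out(18)={3,7}
  fail(17) 'ccdcba': from fail(16)=1 chase 'a': 1→0 ⇒ 21;  out={4}∪out(21)={4,7}

Run:
[0] read 'b'  n0⇒n1
[1] read 'c'  n1⇒n2  ** P0@[0:1]
[2] read 'a'  n2⇒n18 ·f  ** P7@[2:2]
[3] read 'b'  n18⇒n19  ** P5@[1:3]
[4] read 'd'  n19⇒n3 ·f
[5] read 'c'  n3⇒n5 ·f
[6] read 'c'  n5⇒n6
[7] read 'c'  n6⇒n6 ·f
[8] read 'a'  n6⇒n18 ·f  ** P7@[8:8]
[9] read 'b'  n18⇒n19  ** P5@[7:9]
[10] read 'c'  n19⇒n2 ·f  ** P0@[9:10]
[11] read 'c'  n2⇒n6 ·f
[12] read 'b'  n6⇒n7
[13] read 'b'  n7⇒n8  ** P2@[10:13]
[14] read 'c'  n8⇒n2 ·f  ** P0@[13:14]
[15] read 'c'  n2⇒n6 ·f
[16] read 'd'  n6⇒n14
[17] read 'b'  n14⇒n10 ·f
[18] read 'c'  n10⇒n11  ** P0@[17:18]
[19] read 'c'  n11⇒n12
[20] read 'a'  n12⇒n13  ** P3@[15:20],P7@[20:20]
[21] read 'c'  n13⇒n5 ·f
[22] read 'c'  n5⇒n6
[23] read 'd'  n6⇒n14
[24] read 'c'  n14⇒n15
[25] read 'b'  n15⇒n16
[26] read 'a'  n16⇒n17  ** P4@[21:26],P7@[26:26]
[27] read 'c'  n17⇒n5 ·f
[28] read 'a'  n5⇒n18  ** P7@[28:28]
[29] read 'a'  n18⇒n20  ** P6@[27:29],P7@[29:29]
[30] read 'b'  n20⇒n1 ·f
[31] read 'c'  n1⇒n2  ** P0@[30:31]
[32] read 'b'  n2⇒n1 ·f
[33] read 'a'  n1⇒n21 ·f  ** P7@[33:33]
[34] read 'c'  n21⇒n5 ·f
[35] read 'c'  n5⇒n6
[36] read 'd'  n6⇒n14
[37] read 'b'  n14⇒n10 ·f
[38] read 'b'  n10⇒n1 ·f
[39] read 'd'  n1⇒n3 ·f
[40] read 'a'  n3⇒n4  ** P1@[39:40],P7@[40:40]
[41] read 'b'  n4⇒n1 ·f
[42] read 'c'  n1⇒n2  ** P0@[41:42]
[43] read 'd'  n2⇒n9 ·f
[44] read 'b'  n9⇒n10
[45] read 'c'  n10⇒n11  ** P0@[44:45]
[46] read 'c'  n11⇒n12
[47] read 'a'  n12⇒n13  ** P3@[42:47],P7@[47:47]
[48] read 'a'  n13⇒n20 ·f  ** P6@[46:48],P7@[48:48]
[49] read 'b'  n20⇒n1 ·f
[50] read 'c'  n1⇒n2  ** P0@[49:50]
[51] read 'a'  n2⇒n18 ·f  ** P7@[51:51]
[52] read 'a'  n18⇒n20  ** P6@[50:52],P7@[52:52]
[53] read 'a'  n20⇒n21 ·f  ** P7@[53:53]
[54] read 'a'  n21⇒n21 ·f  ** P7@[54:54]
[55] read 'c'  n21⇒n5 ·f
[56] read 'a'  n5⇒n18  ** P7@[56:56]
[57] read 'a'  n18⇒n20  ** P6@[55:57],P7@[57:57]

All matches (sorted): [[1,0],[2,7],[3,5],[8,7],[9,5],[10,0],[13,2],[14,0],[18,0],[20,3],[20,7],[26,4],[26,7],[28,7],[29,6],[29,7],[31,0],[33,7],[40,1],[40,7],[42,0],[45,0],[47,3],[47,7],[48,6],[48,7],[50,0],[51,7],[52,6],[52,7],[53,7],[54,7],[56,7],[57,6],[57,7]]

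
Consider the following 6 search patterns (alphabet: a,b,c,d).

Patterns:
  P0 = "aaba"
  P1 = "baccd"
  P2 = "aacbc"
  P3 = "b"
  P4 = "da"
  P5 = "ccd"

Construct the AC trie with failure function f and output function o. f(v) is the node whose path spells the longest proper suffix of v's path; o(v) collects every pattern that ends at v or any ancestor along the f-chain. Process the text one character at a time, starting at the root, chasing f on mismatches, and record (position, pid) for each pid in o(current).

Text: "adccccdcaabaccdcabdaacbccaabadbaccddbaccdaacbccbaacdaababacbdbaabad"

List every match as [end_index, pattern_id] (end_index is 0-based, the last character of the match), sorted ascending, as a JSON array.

Build:
Trie (insert patterns):
  n0 'ε': a→1 b→5 c→15 d→13
  n1 'a': a→2
  n2 'aa': b→3 c→10
  n3 'aab': a→4
  n4 'aaba': ·  ←P0
  n5 'b': a→6  ←P3
  n6 'ba': c→7
  n7 'bac': c→8
  n8 'bacc': d→9
  n9 'baccd': ·  ←P1
  n10 'aac': b→11
  n11 'aacb': c→12
  n12 'aacbc': ·  ←P2
  n13 'd': a→14
  n14 'da': ·  ←P4
  n15 'c': c→16
  n16 'cc': d→17
  n17 'ccd': ·  ←P5

Failure links (BFS by depth):
  fail(1) 'a': from fail(0)=0 chase 'a': 0 ⇒ 0;  out=∅∪out(0)=∅
  fail(5) 'b': from fail(0)=0 chase 'b': 0 ⇒ 0;  out={3}∪out(0)={3}
  fail(13) 'd': from fail(0)=0 chase 'd': 0 ⇒ 0;  out=∅∪out(0)=∅
  fail(15) 'c': from fail(0)=0 chase 'c': 0 ⇒ 0;  out=∅∪out(0)=∅
  fail(2) 'aa': from fail(1)=0 chase 'a': 0 ⇒ 1;  out=∅∪out(1)=∅
  fail(6) 'ba': from fail(5)=0 chase 'a': 0 ⇒ 1;  out=∅∪out(1)=∅
  fail(14) 'da': from fail(13)=0 chase 'a': 0 ⇒ 1;  out={4}∪out(1)={4}
  fail(16) 'cc': from fail(15)=0 chase 'c': 0 ⇒ 15;  out=∅∪out(15)=∅
  fail(3) 'aab': from fail(2)=1 chase 'b': 1→0 ⇒ 5;  out=∅∪out(5)={3}
  fail(7) 'bac': from fail(6)=1 chase 'c': 1→0 ⇒ 15;  out=∅∪out(15)=∅
  fail(10) 'aac': from fail(2)=1 chase 'c': 1→0 ⇒ 15;  out=∅∪out(15)=∅
  fail(17) 'ccd': from fail(16)=15 chase 'd': 15→0 ⇒ 13;  out={5}∪out(13)={5}
  fail(4) 'aaba': from fail(3)=5 chase 'a': 5 ⇒ 6;  out={0}∪out(6)={0}
  fail(8) 'bacc': from fail(7)=15 chase 'c': 15 ⇒ 16;  out=∅∪out(16)=∅
  fail(11) 'aacb': from fail(10)=15 chase 'b': 15→0 ⇒ 5;  out=∅∪out(5)={3}
  fail(9) 'baccd': from fail(8)=16 chase 'd': 16 ⇒ 17;  out={1}∪out(17)={1,5}
  fail(12) 'aacbc': from fail(11)=5 chase 'c': 5→0 ⇒ 15;  out={2}∪out(15)={2}

Text stream:
pos 0 'a': at 1
pos 1 'd': at 13 ·f
pos 2 'c': at 15 ·f
pos 3 'c': at 16
pos 4 'c': at 16 ·f
pos 5 'c': at 16 ·f
pos 6 'd': at 17  ** P5@[4:6]
pos 7 'c': at 15 ·f
pos 8 'a': at 1 ·f
pos 9 'a': at 2
pos 10 'b': at 3  ** P3@[10:10]
pos 11 'a': at 4  ** P0@[8:11]
pos 12 'c': at 7 ·f
pos 13 'c': at 8
pos 14 'd': at 9  ** P1@[10:14],P5@[12:14]
pos 15 'c': at 15 ·f
pos 16 'a': at 1 ·f
pos 17 'b': at 5 ·f  ** P3@[17:17]
pos 18 'd': at 13 ·f
pos 19 'a': at 14  ** P4@[18:19]
pos 20 'a': at 2 ·f
pos 21 'c': at 10
pos 22 'b': at 11  ** P3@[22:22]
pos 23 'c': at 12  ** P2@[19:23]
pos 24 'c': at 16 ·f
pos 25 'a': at 1 ·f
pos 26 'a': at 2
pos 27 'b': at 3  ** P3@[27:27]
pos 28 'a': at 4  ** P0@[25:28]
pos 29 'd': at 13 ·f
pos 30 'b': at 5 ·f  ** P3@[30:30]
pos 31 'a': at 6
pos 32 'c': at 7
pos 33 'c': at 8
pos 34 'd': at 9  ** P1@[30:34],P5@[32:34]
pos 35 'd': at 13 ·f
pos 36 'b': at 5 ·f  ** P3@[36:36]
pos 37 'a': at 6
pos 38 'c': at 7
pos 39 'c': at 8
pos 40 'd': at 9  ** P1@[36:40],P5@[38:40]
pos 41 'a': at 14 ·f  ** P4@[40:41]
pos 42 'a': at 2 ·f
pos 43 'c': at 10
pos 44 'b': at 11  ** P3@[44:44]
pos 45 'c': at 12  ** P2@[41:45]
pos 46 'c': at 16 ·f
pos 47 'b': at 5 ·f  ** P3@[47:47]
pos 48 'a': at 6
pos 49 'a': at 2 ·f
pos 50 'c': at 10
pos 51 'd': at 13 ·f
pos 52 'a': at 14  ** P4@[51:52]
pos 53 'a': at 2 ·f
pos 54 'b': at 3  ** P3@[54:54]
pos 55 'a': at 4  ** P0@[52:55]
pos 56 'b': at 5 ·f  ** P3@[56:56]
pos 57 'a': at 6
pos 58 'c': at 7
pos 59 'b': at 5 ·f  ** P3@[59:59]
pos 60 'd': at 13 ·f
pos 61 'b': at 5 ·f  ** P3@[61:61]
pos 62 'a': at 6
pos 63 'a': at 2 ·f
pos 64 'b': at 3  ** P3@[64:64]
pos 65 'a': at 4  ** P0@[62:65]
pos 66 'd': at 13 ·f

Matches: [[6,5],[10,3],[11,0],[14,1],[14,5],[17,3],[19,4],[22,3],[23,2],[27,3],[28,0],[30,3],[34,1],[34,5],[36,3],[40,1],[40,5],[41,4],[44,3],[45,2],[47,3],[52,4],[54,3],[55,0],[56,3],[59,3],[61,3],[64,3],[65,0]]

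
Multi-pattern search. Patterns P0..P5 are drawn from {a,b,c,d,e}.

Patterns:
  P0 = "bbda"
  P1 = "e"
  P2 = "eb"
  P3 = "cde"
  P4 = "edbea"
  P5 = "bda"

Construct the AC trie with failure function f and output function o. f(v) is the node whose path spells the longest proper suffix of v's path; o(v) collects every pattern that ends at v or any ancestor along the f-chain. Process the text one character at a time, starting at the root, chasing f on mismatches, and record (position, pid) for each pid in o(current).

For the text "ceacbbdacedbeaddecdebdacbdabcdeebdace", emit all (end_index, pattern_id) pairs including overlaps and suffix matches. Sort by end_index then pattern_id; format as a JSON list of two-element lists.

Build:
Trie (insert patterns):
  n0 'ε': b→1 c→7 e→5
  n1 'b': b→2 d→14
  n2 'bb': d→3
  n3 'bbd': a→4
  n4 'bbda': ·  ←P0
  n5 'e': b→6 d→10  ←P1
  n6 'eb': ·  ←P2
  n7 'c': d→8
  n8 'cd': e→9
  n9 'cde': ·  ←P3
  n10 'ed': b→11
  n11 'edb': e→12
  n12 'edbe': a→13
  n13 'edbea': ·  ←P4
  n14 'bd': a→15
  n15 'bda': ·  ←P5

Failure links (BFS by depth):
  fail(1) 'b': from fail(0)=0 chase 'b': 0 ⇒ 0;  out=∅∪out(0)=∅
  fail(5) 'e': from fail(0)=0 chase 'e': 0 ⇒ 0;  out={1}∪out(0)={1}
  fail(7) 'c': from fail(0)=0 chase 'c': 0 ⇒ 0;  out=∅∪out(0)=∅
  fail(2) 'bb': from fail(1)=0 chase 'b': 0 ⇒ 1;  out=∅∪out(1)=∅
  fail(6) 'eb': from fail(5)=0 chase 'b': 0 ⇒ 1;  out={2}∪out(1)={2}
  fail(8) 'cd': from fail(7)=0 chase 'd': 0 ⇒ 0;  out=∅∪out(0)=∅
  fail(10) 'ed': from fail(5)=0 chase 'd': 0 ⇒ 0;  out=∅∪out(0)=∅
  fail(14) 'bd': from fail(1)=0 chase 'd': 0 ⇒ 0;  out=∅∪out(0)=∅
  fail(3) 'bbd': from fail(2)=1 chase 'd': 1 ⇒ 14;  out=∅∪out(14)=∅
  fail(9) 'cde': from fail(8)=0 chase 'e': 0 ⇒ 5;  out={3}∪out(5)={1,3}
  fail(11) 'edb': from fail(10)=0 chase 'b': 0 ⇒ 1;  out=∅∪out(1)=∅
  fail(15) 'bda': from fail(14)=0 chase 'a': 0 ⇒ 0;  out={5}∪out(0)={5}
  fail(4) 'bbda': from fail(3)=14 chase 'a': 14 ⇒ 15;  out={0}∪out(15)={0,5}
  fail(12) 'edbe': from fail(11)=1 chase 'e': 1→0 ⇒ 5;  out=∅∪out(5)={1}
  fail(13) 'edbea': from fail(12)=5 chase 'a': 5→0 ⇒ 0;  out={4}∪out(0)={4}

Scan:
[0] read 'c'  n0⇒n7
[1] read 'e'  n7⇒n5 (fail-walked)  emit P1@[1:1]
[2] read 'a'  n5⇒n0 (fail-walked)
[3] read 'c'  n0⇒n7
[4] read 'b'  n7⇒n1 (fail-walked)
[5] read 'b'  n1⇒n2
[6] read 'd'  n2⇒n3
[7] read 'a'  n3⇒n4  emit P0@[4:7],P5@[5:7]
[8] read 'c'  n4⇒n7 (fail-walked)
[9] read 'e'  n7⇒n5 (fail-walked)  emit P1@[9:9]
[10] read 'd'  n5⇒n10
[11] read 'b'  n10⇒n11
[12] read 'e'  n11⇒n12  emit P1@[12:12]
[13] read 'a'  n12⇒n13  emit P4@[9:13]
[14] read 'd'  n13⇒n0 (fail-walked)
[15] read 'd'  n0⇒n0
[16] read 'e'  n0⇒n5  emit P1@[16:16]
[17] read 'c'  n5⇒n7 (fail-walked)
[18] read 'd'  n7⇒n8
[19] read 'e'  n8⇒n9  emit P1@[19:19],P3@[17:19]
[20] read 'b'  n9⇒n6 (fail-walked)  emit P2@[19:20]
[21] read 'd'  n6⇒n14 (fail-walked)
[22] read 'a'  n14⇒n15  emit P5@[20:22]
[23] read 'c'  n15⇒n7 (fail-walked)
[24] read 'b'  n7⇒n1 (fail-walked)
[25] read 'd'  n1⇒n14
[26] read 'a'  n14⇒n15  emit P5@[24:26]
[27] read 'b'  n15⇒n1 (fail-walked)
[28] read 'c'  n1⇒n7 (fail-walked)
[29] read 'd'  n7⇒n8
[30] read 'e'  n8⇒n9  emit P1@[30:30],P3@[28:30]
[31] read 'e'  n9⇒n5 (fail-walked)  emit P1@[31:31]
[32] read 'b'  n5⇒n6  emit P2@[31:32]
[33] read 'd'  n6⇒n14 (fail-walked)
[34] read 'a'  n14⇒n15  emit P5@[32:34]
[35] read 'c'  n15⇒n7 (fail-walked)
[36] read 'e'  n7⇒n5 (fail-walked)  emit P1@[36:36]

All matches (sorted): [[1,1],[7,0],[7,5],[9,1],[12,1],[13,4],[16,1],[19,1],[19,3],[20,2],[22,5],[26,5],[30,1],[30,3],[31,1],[32,2],[34,5],[36,1]]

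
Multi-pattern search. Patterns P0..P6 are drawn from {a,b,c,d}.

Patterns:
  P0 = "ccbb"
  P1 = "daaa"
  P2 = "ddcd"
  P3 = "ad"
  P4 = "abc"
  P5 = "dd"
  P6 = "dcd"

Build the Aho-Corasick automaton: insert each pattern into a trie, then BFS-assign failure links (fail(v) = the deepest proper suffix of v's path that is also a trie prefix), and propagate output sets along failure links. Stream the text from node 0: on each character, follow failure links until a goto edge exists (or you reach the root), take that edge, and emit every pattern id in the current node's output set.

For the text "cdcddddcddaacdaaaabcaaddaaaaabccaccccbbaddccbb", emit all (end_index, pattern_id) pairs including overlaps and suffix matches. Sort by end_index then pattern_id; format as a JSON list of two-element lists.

Build automaton:
Trie (insert patterns):
  n0 'ε': a→12 c→1 d→5
  n1 'c': c→2
  n2 'cc': b→3
  n3 'ccb': b→4
  n4 'ccbb': ·  ←P0
  n5 'd': a→6 c→16 d→9
  n6 'da': a→7
  n7 'daa': a→8
  n8 'daaa': ·  ←P1
  n9 'dd': c→10  ←P5
  n10 'ddc': d→11
  n11 'ddcd': ·  ←P2
  n12 'a': b→14 d→13
  n13 'ad': ·  ←P3
  n14 'ab': c→15
  n15 'abc': ·  ←P4
  n16 'dc': d→17
  n17 'dcd': ·  ←P6

Failure links (BFS by depth):
  fail(1) 'c': from fail(0)=0 chase 'c': 0 ⇒ 0;  out=∅∪out(0)=∅
  fail(5) 'd': from fail(0)=0 chase 'd': 0 ⇒ 0;  out=∅∪out(0)=∅
  fail(12) 'a': from fail(0)=0 chase 'a': 0 ⇒ 0;  out=∅∪out(0)=∅
  fail(2) 'cc': from fail(1)=0 chase 'c': 0 ⇒ 1;  out=∅∪out(1)=∅
  fail(6) 'da': from fail(5)=0 chase 'a': 0 ⇒ 12;  out=∅∪out(12)=∅
  fail(9) 'dd': from fail(5)=0 chase 'd': 0 ⇒ 5;  out={5}∪out(5)={5}
  fail(13) 'ad': from fail(12)=0 chase 'd': 0 ⇒ 5;  out={3}∪out(5)={3}
  fail(14) 'ab': from fail(12)=0 chase 'b': 0 ⇒ 0;  out=∅∪out(0)=∅
  fail(16) 'dc': from fail(5)=0 chase 'c': 0 ⇒ 1;  out=∅∪out(1)=∅
  fail(3) 'ccb': from fail(2)=1 chase 'b': 1→0 ⇒ 0;  out=∅∪out(0)=∅
  fail(7) 'daa': from fail(6)=12 chase 'a': 12→0 ⇒ 12;  out=∅∪out(12)=∅
  fail(10) 'ddc': from fail(9)=5 chase 'c': 5 ⇒ 16;  out=∅∪out(16)=∅
  fail(15) 'abc': from fail(14)=0 chase 'c': 0 ⇒ 1;  out={4}∪out(1)={4}
  fail(17) 'dcd': from fail(16)=1 chase 'd': 1→0 ⇒ 5;  out={6}∪out(5)={6}
  fail(4) 'ccbb': from fail(3)=0 chase 'b': 0 ⇒ 0;  out={0}∪out(0)={0}
  fail(8) 'daaa': from fail(7)=12 chase 'a': 12→0 ⇒ 12;  out={1}∪out(12)={1}
  fail(11) 'ddcd': from fail(10)=16 chase 'd': 16 ⇒ 17;  out={2}∪out(17)={2,6}

Text stream:
i=0 'c': node 0→1
i=1 'd': node 1→5 (fail-walked)
i=2 'c': node 5→16
i=3 'd': node 16→17  ** P6@[1:3]
i=4 'd': node 17→9 (fail-walked)  ** P5@[3:4]
i=5 'd': node 9→9 (fail-walked)  ** P5@[4:5]
i=6 'd': node 9→9 (fail-walked)  ** P5@[5:6]
i=7 'c': node 9→10
i=8 'd': node 10→11  ** P2@[5:8],P6@[6:8]
i=9 'd': node 11→9 (fail-walked)  ** P5@[8:9]
i=10 'a': node 9→6 (fail-walked)
i=11 'a': node 6→7
i=12 'c': node 7→1 (fail-walked)
i=13 'd': node 1→5 (fail-walked)
i=14 'a': node 5→6
i=15 'a': node 6→7
i=16 'a': node 7→8  ** P1@[13:16]
i=17 'a': node 8→12 (fail-walked)
i=18 'b': node 12→14
i=19 'c': node 14→15  ** P4@[17:19]
i=20 'a': node 15→12 (fail-walked)
i=21 'a': node 12→12 (fail-walked)
i=22 'd': node 12→13  ** P3@[21:22]
i=23 'd': node 13→9 (fail-walked)  ** P5@[22:23]
i=24 'a': node 9→6 (fail-walked)
i=25 'a': node 6→7
i=26 'a': node 7→8  ** P1@[23:26]
i=27 'a': node 8→12 (fail-walked)
i=28 'a': node 12→12 (fail-walked)
i=29 'b': node 12→14
i=30 'c': node 14→15  ** P4@[28:30]
i=31 'c': node 15→2 (fail-walked)
i=32 'a': node 2→12 (fail-walked)
i=33 'c': node 12→1 (fail-walked)
i=34 'c': node 1→2
i=35 'c': node 2→2 (fail-walked)
i=36 'c': node 2→2 (fail-walked)
i=37 'b': node 2→3
i=38 'b': node 3→4  ** P0@[35:38]
i=39 'a': node 4→12 (fail-walked)
i=40 'd': node 12→13  ** P3@[39:40]
i=41 'd': node 13→9 (fail-walked)  ** P5@[40:41]
i=42 'c': node 9→10
i=43 'c': node 10→2 (fail-walked)
i=44 'b': node 2→3
i=45 'b': node 3→4  ** P0@[42:45]

Matches: [[3,6],[4,5],[5,5],[6,5],[8,2],[8,6],[9,5],[16,1],[19,4],[22,3],[23,5],[26,1],[30,4],[38,0],[40,3],[41,5],[45,0]]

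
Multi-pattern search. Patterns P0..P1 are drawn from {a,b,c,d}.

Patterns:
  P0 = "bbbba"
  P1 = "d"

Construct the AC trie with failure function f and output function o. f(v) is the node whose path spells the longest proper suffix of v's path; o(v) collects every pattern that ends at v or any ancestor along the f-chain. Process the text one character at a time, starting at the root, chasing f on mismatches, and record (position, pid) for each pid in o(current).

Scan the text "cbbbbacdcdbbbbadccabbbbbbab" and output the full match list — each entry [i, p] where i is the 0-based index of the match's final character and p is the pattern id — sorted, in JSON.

Construct AC machine:
Trie (insert patterns):
  n0 'ε': b→1 d→6
  n1 'b': b→2
  n2 'bb': b→3
  n3 'bbb': b→4
  n4 'bbbb': a→5
  n5 'bbbba': ·  [P0 ends]
  n6 'd': ·  [P1 ends]

Failure links (BFS by depth):
  fail(1) 'b': from fail(0)=0 chase 'b': 0 ⇒ 0;  out=∅∪out(0)=∅
  fail(6) 'd': from fail(0)=0 chase 'd': 0 ⇒ 0;  out={1}∪out(0)={1}
  fail(2) 'bb': from fail(1)=0 chase 'b': 0 ⇒ 1;  out=∅∪out(1)=∅
  fail(3) 'bbb': from fail(2)=1 chase 'b': 1 ⇒ 2;  out=∅∪out(2)=∅
  fail(4) 'bbbb': from fail(3)=2 chase 'b': 2 ⇒ 3;  out=∅∪out(3)=∅
  fail(5) 'bbbba': from fail(4)=3 chase 'a': 3→2→1→0 ⇒ 0;  out={0}∪out(0)={0}

Scan:
[0] read 'c'  n0⇒n0
[1] read 'b'  n0⇒n1
[2] read 'b'  n1⇒n2
[3] read 'b'  n2⇒n3
[4] read 'b'  n3⇒n4
[5] read 'a'  n4⇒n5  ** P0@[1:5]
[6] read 'c'  n5⇒n0 (via fail)
[7] read 'd'  n0⇒n6  ** P1@[7:7]
[8] read 'c'  n6⇒n0 (via fail)
[9] read 'd'  n0⇒n6  ** P1@[9:9]
[10] read 'b'  n6⇒n1 (via fail)
[11] read 'b'  n1⇒n2
[12] read 'b'  n2⇒n3
[13] read 'b'  n3⇒n4
[14] read 'a'  n4⇒n5  ** P0@[10:14]
[15] read 'd'  n5⇒n6 (via fail)  ** P1@[15:15]
[16] read 'c'  n6⇒n0 (via fail)
[17] read 'c'  n0⇒n0
[18] read 'a'  n0⇒n0
[19] read 'b'  n0⇒n1
[20] read 'b'  n1⇒n2
[21] read 'b'  n2⇒n3
[22] read 'b'  n3⇒n4
[23] read 'b'  n4⇒n4 (via fail)
[24] read 'b'  n4⇒n4 (via fail)
[25] read 'a'  n4⇒n5  ** P0@[21:25]
[26] read 'b'  n5⇒n1 (via fail)

Matches: [[5,0],[7,1],[9,1],[14,0],[15,1],[25,0]]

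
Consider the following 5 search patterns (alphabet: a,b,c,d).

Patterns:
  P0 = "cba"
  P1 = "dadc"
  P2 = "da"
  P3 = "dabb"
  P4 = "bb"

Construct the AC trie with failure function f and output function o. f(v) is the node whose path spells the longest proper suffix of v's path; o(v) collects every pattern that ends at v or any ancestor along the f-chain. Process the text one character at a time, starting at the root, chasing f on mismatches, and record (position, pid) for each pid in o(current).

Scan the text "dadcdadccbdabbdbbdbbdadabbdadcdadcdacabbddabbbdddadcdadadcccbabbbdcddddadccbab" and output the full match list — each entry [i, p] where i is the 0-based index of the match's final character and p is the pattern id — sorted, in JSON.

Build automaton:
Trie nodes:
  n0 'ε': b→10 c→1 d→4
  n1 'c': b→2
  n2 'cb': a→3
  n3 'cba': ·  ←P0
  n4 'd': a→5
  n5 'da': b→8 d→6  ←P2
  n6 'dad': c→7
  n7 'dadc': ·  ←P1
  n8 'dab': b→9
  n9 'dabb': ·  ←P3
  n10 'b': b→11
  n11 'bb': ·  ←P4

BFS fail/out derivation:
  n1('c'): parent n0 fail=0; on 'c' 0 → fail=0;  out ∅∪∅=∅
  n4('d'): parent n0 fail=0; on 'd' 0 → fail=0;  out ∅∪∅=∅
  n10('b'): parent n0 fail=0; on 'b' 0 → fail=0;  out ∅∪∅=∅
  n2('cb'): parent n1 fail=0; on 'b' 0 → fail=10;  out ∅∪∅=∅
  n5('da'): parent n4 fail=0; on 'a' 0 → fail=0;  out {2}∪∅={2}
  n11('bb'): parent n10 fail=0; on 'b' 0 → fail=10;  out {4}∪∅={4}
  n3('cba'): parent n2 fail=10; on 'a' 10→0 → fail=0;  out {0}∪∅={0}
  n6('dad'): parent n5 fail=0; on 'd' 0 → fail=4;  out ∅∪∅=∅
  n8('dab'): parent n5 fail=0; on 'b' 0 → fail=10;  out ∅∪∅=∅
  n7('dadc'): parent n6 fail=4; on 'c' 4→0 → fail=1;  out {1}∪∅={1}
  n9('dabb'): parent n8 fail=10; on 'b' 10 → fail=11;  out {3}∪{4}={3,4}

Scan:
[0] read 'd'  n0⇒n4
[1] read 'a'  n4⇒n5  → match P2@[0:1]
[2] read 'd'  n5⇒n6
[3] read 'c'  n6⇒n7  → match P1@[0:3]
[4] read 'd'  n7⇒n4 (fail-walked)
[5] read 'a'  n4⇒n5  → match P2@[4:5]
[6] read 'd'  n5⇒n6
[7] read 'c'  n6⇒n7  → match P1@[4:7]
[8] read 'c'  n7⇒n1 (fail-walked)
[9] read 'b'  n1⇒n2
[10] read 'd'  n2⇒n4 (fail-walked)
[11] read 'a'  n4⇒n5  → match P2@[10:11]
[12] read 'b'  n5⇒n8
[13] read 'b'  n8⇒n9  → match P3@[10:13],P4@[12:13]
[14] read 'd'  n9⇒n4 (fail-walked)
[15] read 'b'  n4⇒n10 (fail-walked)
[16] read 'b'  n10⇒n11  → match P4@[15:16]
[17] read 'd'  n11⇒n4 (fail-walked)
[18] read 'b'  n4⇒n10 (fail-walked)
[19] read 'b'  n10⇒n11  → match P4@[18:19]
[20] read 'd'  n11⇒n4 (fail-walked)
[21] read 'a'  n4⇒n5  → match P2@[20:21]
[22] read 'd'  n5⇒n6
[23] read 'a'  n6⇒n5 (fail-walked)  → match P2@[22:23]
[24] read 'b'  n5⇒n8
[25] read 'b'  n8⇒n9  → match P3@[22:25],P4@[24:25]
[26] read 'd'  n9⇒n4 (fail-walked)
[27] read 'a'  n4⇒n5  → match P2@[26:27]
[28] read 'd'  n5⇒n6
[29] read 'c'  n6⇒n7  → match P1@[26:29]
[30] read 'd'  n7⇒n4 (fail-walked)
[31] read 'a'  n4⇒n5  → match P2@[30:31]
[32] read 'd'  n5⇒n6
[33] read 'c'  n6⇒n7  → match P1@[30:33]
[34] read 'd'  n7⇒n4 (fail-walked)
[35] read 'a'  n4⇒n5  → match P2@[34:35]
[36] read 'c'  n5⇒n1 (fail-walked)
[37] read 'a'  n1⇒n0 (fail-walked)
[38] read 'b'  n0⇒n10
[39] read 'b'  n10⇒n11  → match P4@[38:39]
[40] read 'd'  n11⇒n4 (fail-walked)
[41] read 'd'  n4⇒n4 (fail-walked)
[42] read 'a'  n4⇒n5  → match P2@[41:42]
[43] read 'b'  n5⇒n8
[44] read 'b'  n8⇒n9  → match P3@[41:44],P4@[43:44]
[45] read 'b'  n9⇒n11 (fail-walked)  → match P4@[44:45]
[46] read 'd'  n11⇒n4 (fail-walked)
[47] read 'd'  n4⇒n4 (fail-walked)
[48] read 'd'  n4⇒n4 (fail-walked)
[49] read 'a'  n4⇒n5  → match P2@[48:49]
[50] read 'd'  n5⇒n6
[51] read 'c'  n6⇒n7  → match P1@[48:51]
[52] read 'd'  n7⇒n4 (fail-walked)
[53] read 'a'  n4⇒n5  → match P2@[52:53]
[54] read 'd'  n5⇒n6
[55] read 'a'  n6⇒n5 (fail-walked)  → match P2@[54:55]
[56] read 'd'  n5⇒n6
[57] read 'c'  n6⇒n7  → match P1@[54:57]
[58] read 'c'  n7⇒n1 (fail-walked)
[59] read 'c'  n1⇒n1 (fail-walked)
[60] read 'b'  n1⇒n2
[61] read 'a'  n2⇒n3  → match P0@[59:61]
[62] read 'b'  n3⇒n10 (fail-walked)
[63] read 'b'  n10⇒n11  → match P4@[62:63]
[64] read 'b'  n11⇒n11 (fail-walked)  → match P4@[63:64]
[65] read 'd'  n11⇒n4 (fail-walked)
[66] read 'c'  n4⇒n1 (fail-walked)
[67] read 'd'  n1⇒n4 (fail-walked)
[68] read 'd'  n4⇒n4 (fail-walked)
[69] read 'd'  n4⇒n4 (fail-walked)
[70] read 'd'  n4⇒n4 (fail-walked)
[71] read 'a'  n4⇒n5  → match P2@[70:71]
[72] read 'd'  n5⇒n6
[73] read 'c'  n6⇒n7  → match P1@[70:73]
[74] read 'c'  n7⇒n1 (fail-walked)
[75] read 'b'  n1⇒n2
[76] read 'a'  n2⇒n3  → match P0@[74:76]
[77] read 'b'  n3⇒n10 (fail-walked)

Matches: [[1,2],[3,1],[5,2],[7,1],[11,2],[13,3],[13,4],[16,4],[19,4],[21,2],[23,2],[25,3],[25,4],[27,2],[29,1],[31,2],[33,1],[35,2],[39,4],[42,2],[44,3],[44,4],[45,4],[49,2],[51,1],[53,2],[55,2],[57,1],[61,0],[63,4],[64,4],[71,2],[73,1],[76,0]]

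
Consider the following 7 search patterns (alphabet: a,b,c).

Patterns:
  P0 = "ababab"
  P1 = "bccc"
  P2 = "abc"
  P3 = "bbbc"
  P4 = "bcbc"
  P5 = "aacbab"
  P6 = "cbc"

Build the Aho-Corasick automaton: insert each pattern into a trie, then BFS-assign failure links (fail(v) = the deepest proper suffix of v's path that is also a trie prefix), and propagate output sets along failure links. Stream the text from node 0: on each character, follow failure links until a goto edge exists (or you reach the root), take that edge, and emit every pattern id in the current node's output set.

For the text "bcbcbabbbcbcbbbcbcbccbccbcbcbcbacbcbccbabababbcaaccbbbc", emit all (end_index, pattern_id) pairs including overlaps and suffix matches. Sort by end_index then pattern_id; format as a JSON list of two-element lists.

Construct AC machine:
Trie (insert patterns):
  0='ε' goto a→1 b→7 c→22
  1='a' goto a→17 b→2
  2='ab' goto a→3 c→11
  3='aba' goto b→4
  4='abab' goto a→5
  5='ababa' goto b→6
  6='ababab' goto ·  ←P0
  7='b' goto b→12 c→8
  8='bc' goto b→15 c→9
  9='bcc' goto c→10
  10='bccc' goto ·  ←P1
  11='abc' goto ·  ←P2
  12='bb' goto b→13
  13='bbb' goto c→14
  14='bbbc' goto ·  ←P3
  15='bcb' goto c→16
  16='bcbc' goto ·  ←P4
  17='aa' goto c→18
  18='aac' goto b→19
  19='aacb' goto a→20
  20='aacba' goto b→21
  21='aacbab' goto ·  ←P5
  22='c' goto b→23
  23='cb' goto c→24
  24='cbc' goto ·  ←P6

Failure links (BFS by depth):
  n1('a'): parent n0 fail=0; on 'a' 0 → fail=0;  out ∅∪∅=∅
  n7('b'): parent n0 fail=0; on 'b' 0 → fail=0;  out ∅∪∅=∅
  n22('c'): parent n0 fail=0; on 'c' 0 → fail=0;  out ∅∪∅=∅
  n2('ab'): parent n1 fail=0; on 'b' 0 → fail=7;  out ∅∪∅=∅
  n8('bc'): parent n7 fail=0; on 'c' 0 → fail=22;  out ∅∪∅=∅
  n12('bb'): parent n7 fail=0; on 'b' 0 → fail=7;  out ∅∪∅=∅
  n17('aa'): parent n1 fail=0; on 'a' 0 → fail=1;  out ∅∪∅=∅
  n23('cb'): parent n22 fail=0; on 'b' 0 → fail=7;  out ∅∪∅=∅
  n3('aba'): parent n2 fail=7; on 'a' 7→0 → fail=1;  out ∅∪∅=∅
  n9('bcc'): parent n8 fail=22; on 'c' 22→0 → fail=22;  out ∅∪∅=∅
  n11('abc'): parent n2 fail=7; on 'c' 7 → fail=8;  out {2}∪∅={2}
  n13('bbb'): parent n12 fail=7; on 'b' 7 → fail=12;  out ∅∪∅=∅
  n15('bcb'): parent n8 fail=22; on 'b' 22 → fail=23;  out ∅∪∅=∅
  n18('aac'): parent n17 fail=1; on 'c' 1→0 → fail=22;  out ∅∪∅=∅
  n24('cbc'): parent n23 fail=7; on 'c' 7 → fail=8;  out {6}∪∅={6}
  n4('abab'): parent n3 fail=1; on 'b' 1 → fail=2;  out ∅∪∅=∅
  n10('bccc'): parent n9 fail=22; on 'c' 22→0 → fail=22;  out {1}∪∅={1}
  n14('bbbc'): parent n13 fail=12; on 'c' 12→7 → fail=8;  out {3}∪∅={3}
  n16('bcbc'): parent n15 fail=23; on 'c' 23 → fail=24;  out {4}∪{6}={4,6}
  n19('aacb'): parent n18 fail=22; on 'b' 22 → fail=23;  out ∅∪∅=∅
  n5('ababa'): parent n4 fail=2; on 'a' 2 → fail=3;  out ∅∪∅=∅
  n20('aacba'): parent n19 fail=23; on 'a' 23→7→0 → fail=1;  out ∅∪∅=∅
  n6('ababab'): parent n5 fail=3; on 'b' 3 → fail=4;  out {0}∪∅={0}
  n21('aacbab'): parent n20 fail=1; on 'b' 1 → fail=2;  out {5}∪∅={5}

Run:
[0] read 'b'  n0⇒n7
[1] read 'c'  n7⇒n8
[2] read 'b'  n8⇒n15
[3] read 'c'  n15⇒n16  ** P4@[0:3],P6@[1:3]
[4] read 'b'  n16⇒n15 ·f
[5] read 'a'  n15⇒n1 ·f
[6] read 'b'  n1⇒n2
[7] read 'b'  n2⇒n12 ·f
[8] read 'b'  n12⇒n13
[9] read 'c'  n13⇒n14  ** P3@[6:9]
[10] read 'b'  n14⇒n15 ·f
[11] read 'c'  n15⇒n16  ** P4@[8:11],P6@[9:11]
[12] read 'b'  n16⇒n15 ·f
[13] read 'b'  n15⇒n12 ·f
[14] read 'b'  n12⇒n13
[15] read 'c'  n13⇒n14  ** P3@[12:15]
[16] read 'b'  n14⇒n15 ·f
[17] read 'c'  n15⇒n16  ** P4@[14:17],P6@[15:17]
[18] read 'b'  n16⇒n15 ·f
[19] read 'c'  n15⇒n16  ** P4@[16:19],P6@[17:19]
[20] read 'c'  n16⇒n9 ·f
[21] read 'b'  n9⇒n23 ·f
[22] read 'c'  n23⇒n24  ** P6@[20:22]
[23] read 'c'  n24⇒n9 ·f
[24] read 'b'  n9⇒n23 ·f
[25] read 'c'  n23⇒n24  ** P6@[23:25]
[26] read 'b'  n24⇒n15 ·f
[27] read 'c'  n15⇒n16  ** P4@[24:27],P6@[25:27]
[28] read 'b'  n16⇒n15 ·f
[29] read 'c'  n15⇒n16  ** P4@[26:29],P6@[27:29]
[30] read 'b'  n16⇒n15 ·f
[31] read 'a'  n15⇒n1 ·f
[32] read 'c'  n1⇒n22 ·f
[33] read 'b'  n22⇒n23
[34] read 'c'  n23⇒n24  ** P6@[32:34]
[35] read 'b'  n24⇒n15 ·f
[36] read 'c'  n15⇒n16  ** P4@[33:36],P6@[34:36]
[37] read 'c'  n16⇒n9 ·f
[38] read 'b'  n9⇒n23 ·f
[39] read 'a'  n23⇒n1 ·f
[40] read 'b'  n1⇒n2
[41] read 'a'  n2⇒n3
[42] read 'b'  n3⇒n4
[43] read 'a'  n4⇒n5
[44] read 'b'  n5⇒n6  ** P0@[39:44]
[45] read 'b'  n6⇒n12 ·f
[46] read 'c'  n12⇒n8 ·f
[47] read 'a'  n8⇒n1 ·f
[48] read 'a'  n1⇒n17
[49] read 'c'  n17⇒n18
[50] read 'c'  n18⇒n22 ·f
[51] read 'b'  n22⇒n23
[52] read 'b'  n23⇒n12 ·f
[53] read 'b'  n12⇒n13
[54] read 'c'  n13⇒n14  ** P3@[51:54]

Matches: [[3,4],[3,6],[9,3],[11,4],[11,6],[15,3],[17,4],[17,6],[19,4],[19,6],[22,6],[25,6],[27,4],[27,6],[29,4],[29,6],[34,6],[36,4],[36,6],[44,0],[54,3]]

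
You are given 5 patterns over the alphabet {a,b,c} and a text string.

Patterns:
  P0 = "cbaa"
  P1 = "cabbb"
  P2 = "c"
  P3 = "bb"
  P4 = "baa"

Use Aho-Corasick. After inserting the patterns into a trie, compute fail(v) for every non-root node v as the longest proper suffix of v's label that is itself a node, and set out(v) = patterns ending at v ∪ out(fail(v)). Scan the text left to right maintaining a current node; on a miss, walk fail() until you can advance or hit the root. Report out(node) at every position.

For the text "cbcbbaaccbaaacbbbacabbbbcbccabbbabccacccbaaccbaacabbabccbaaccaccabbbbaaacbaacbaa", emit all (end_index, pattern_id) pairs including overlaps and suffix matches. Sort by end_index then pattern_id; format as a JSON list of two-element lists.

Construct AC machine:
Trie (insert patterns):
  n0 'ε': b→9 c→1
  n1 'c': a→5 b→2  [P2 ends]
  n2 'cb': a→3
  n3 'cba': a→4
  n4 'cbaa': ·  [P0 ends]
  n5 'ca': b→6
  n6 'cab': b→7
  n7 'cabb': b→8
  n8 'cabbb': ·  [P1 ends]
  n9 'b': a→11 b→10
  n10 'bb': ·  [P3 ends]
  n11 'ba': a→12
  n12 'baa': ·  [P4 ends]

BFS fail/out derivation:
  n1('c'): parent n0 fail=0; on 'c' 0 → fail=0;  out {2}∪∅={2}
  n9('b'): parent n0 fail=0; on 'b' 0 → fail=0;  out ∅∪∅=∅
  n2('cb'): parent n1 fail=0; on 'b' 0 → fail=9;  out ∅∪∅=∅
  n5('ca'): parent n1 fail=0; on 'a' 0 → fail=0;  out ∅∪∅=∅
  n10('bb'): parent n9 fail=0; on 'b' 0 → fail=9;  out {3}∪∅={3}
  n11('ba'): parent n9 fail=0; on 'a' 0 → fail=0;  out ∅∪∅=∅
  n3('cba'): parent n2 fail=9; on 'a' 9 → fail=11;  out ∅∪∅=∅
  n6('cab'): parent n5 fail=0; on 'b' 0 → fail=9;  out ∅∪∅=∅
  n12('baa'): parent n11 fail=0; on 'a' 0 → fail=0;  out {4}∪∅={4}
  n4('cbaa'): parent n3 fail=11; on 'a' 11 → fail=12;  out {0}∪{4}={0,4}
  n7('cabb'): parent n6 fail=9; on 'b' 9 → fail=10;  out ∅∪{3}={3}
  n8('cabbb'): parent n7 fail=10; on 'b' 10→9 → fail=10;  out {1}∪{3}={1,3}

Text stream:
pos 0 'c': at 1  emit P2@[0:0]
pos 1 'b': at 2
pos 2 'c': at 1 (fail-walked)  emit P2@[2:2]
pos 3 'b': at 2
pos 4 'b': at 10 (fail-walked)  emit P3@[3:4]
pos 5 'a': at 11 (fail-walked)
pos 6 'a': at 12  emit P4@[4:6]
pos 7 'c': at 1 (fail-walked)  emit P2@[7:7]
pos 8 'c': at 1 (fail-walked)  emit P2@[8:8]
pos 9 'b': at 2
pos 10 'a': at 3
pos 11 'a': at 4  emit P0@[8:11],P4@[9:11]
pos 12 'a': at 0 (fail-walked)
pos 13 'c': at 1  emit P2@[13:13]
pos 14 'b': at 2
pos 15 'b': at 10 (fail-walked)  emit P3@[14:15]
pos 16 'b': at 10 (fail-walked)  emit P3@[15:16]
pos 17 'a': at 11 (fail-walked)
pos 18 'c': at 1 (fail-walked)  emit P2@[18:18]
pos 19 'a': at 5
pos 20 'b': at 6
pos 21 'b': at 7  emit P3@[20:21]
pos 22 'b': at 8  emit P1@[18:22],P3@[21:22]
pos 23 'b': at 10 (fail-walked)  emit P3@[22:23]
pos 24 'c': at 1 (fail-walked)  emit P2@[24:24]
pos 25 'b': at 2
pos 26 'c': at 1 (fail-walked)  emit P2@[26:26]
pos 27 'c': at 1 (fail-walked)  emit P2@[27:27]
pos 28 'a': at 5
pos 29 'b': at 6
pos 30 'b': at 7  emit P3@[29:30]
pos 31 'b': at 8  emit P1@[27:31],P3@[30:31]
pos 32 'a': at 11 (fail-walked)
pos 33 'b': at 9 (fail-walked)
pos 34 'c': at 1 (fail-walked)  emit P2@[34:34]
pos 35 'c': at 1 (fail-walked)  emit P2@[35:35]
pos 36 'a': at 5
pos 37 'c': at 1 (fail-walked)  emit P2@[37:37]
pos 38 'c': at 1 (fail-walked)  emit P2@[38:38]
pos 39 'c': at 1 (fail-walked)  emit P2@[39:39]
pos 40 'b': at 2
pos 41 'a': at 3
pos 42 'a': at 4  emit P0@[39:42],P4@[40:42]
pos 43 'c': at 1 (fail-walked)  emit P2@[43:43]
pos 44 'c': at 1 (fail-walked)  emit P2@[44:44]
pos 45 'b': at 2
pos 46 'a': at 3
pos 47 'a': at 4  emit P0@[44:47],P4@[45:47]
pos 48 'c': at 1 (fail-walked)  emit P2@[48:48]
pos 49 'a': at 5
pos 50 'b': at 6
pos 51 'b': at 7  emit P3@[50:51]
pos 52 'a': at 11 (fail-walked)
pos 53 'b': at 9 (fail-walked)
pos 54 'c': at 1 (fail-walked)  emit P2@[54:54]
pos 55 'c': at 1 (fail-walked)  emit P2@[55:55]
pos 56 'b': at 2
pos 57 'a': at 3
pos 58 'a': at 4  emit P0@[55:58],P4@[56:58]
pos 59 'c': at 1 (fail-walked)  emit P2@[59:59]
pos 60 'c': at 1 (fail-walked)  emit P2@[60:60]
pos 61 'a': at 5
pos 62 'c': at 1 (fail-walked)  emit P2@[62:62]
pos 63 'c': at 1 (fail-walked)  emit P2@[63:63]
pos 64 'a': at 5
pos 65 'b': at 6
pos 66 'b': at 7  emit P3@[65:66]
pos 67 'b': at 8  emit P1@[63:67],P3@[66:67]
pos 68 'b': at 10 (fail-walked)  emit P3@[67:68]
pos 69 'a': at 11 (fail-walked)
pos 70 'a': at 12  emit P4@[68:70]
pos 71 'a': at 0 (fail-walked)
pos 72 'c': at 1  emit P2@[72:72]
pos 73 'b': at 2
pos 74 'a': at 3
pos 75 'a': at 4  emit P0@[72:75],P4@[73:75]
pos 76 'c': at 1 (fail-walked)  emit P2@[76:76]
pos 77 'b': at 2
pos 78 'a': at 3
pos 79 'a': at 4  emit P0@[76:79],P4@[77:79]

Matches: [[0,2],[2,2],[4,3],[6,4],[7,2],[8,2],[11,0],[11,4],[13,2],[15,3],[16,3],[18,2],[21,3],[22,1],[22,3],[23,3],[24,2],[26,2],[27,2],[30,3],[31,1],[31,3],[34,2],[35,2],[37,2],[38,2],[39,2],[42,0],[42,4],[43,2],[44,2],[47,0],[47,4],[48,2],[51,3],[54,2],[55,2],[58,0],[58,4],[59,2],[60,2],[62,2],[63,2],[66,3],[67,1],[67,3],[68,3],[70,4],[72,2],[75,0],[75,4],[76,2],[79,0],[79,4]]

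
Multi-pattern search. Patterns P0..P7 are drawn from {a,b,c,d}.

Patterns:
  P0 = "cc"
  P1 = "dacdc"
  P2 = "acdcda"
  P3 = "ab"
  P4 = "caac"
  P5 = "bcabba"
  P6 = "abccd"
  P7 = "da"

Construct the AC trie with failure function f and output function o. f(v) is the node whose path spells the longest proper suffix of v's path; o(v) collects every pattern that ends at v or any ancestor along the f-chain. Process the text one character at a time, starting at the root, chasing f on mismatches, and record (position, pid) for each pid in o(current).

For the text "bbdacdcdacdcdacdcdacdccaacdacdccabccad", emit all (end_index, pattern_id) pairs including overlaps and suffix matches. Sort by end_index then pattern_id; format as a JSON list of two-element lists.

Build automaton:
Trie nodes:
  0='ε' goto a→8 b→18 c→1 d→3
  1='c' goto a→15 c→2
  2='cc' goto ·  ←P0
  3='d' goto a→4
  4='da' goto c→5  ←P7
  5='dac' goto d→6
  6='dacd' goto c→7
  7='dacdc' goto ·  ←P1
  8='a' goto b→14 c→9
  9='ac' goto d→10
  10='acd' goto c→11
  11='acdc' goto d→12
  12='acdcd' goto a→13
  13='acdcda' goto ·  ←P2
  14='ab' goto c→24  ←P3
  15='ca' goto a→16
  16='caa' goto c→17
  17='caac' goto ·  ←P4
  18='b' goto c→19
  19='bc' goto a→20
  20='bca' goto b→21
  21='bcab' goto b→22
  22='bcabb' goto a→23
  23='bcabba' goto ·  ←P5
  24='abc' goto c→25
  25='abcc' goto d→26
  26='abccd' goto ·  ←P6

Failure links (BFS by depth):
  n1('c'): parent n0 fail=0; on 'c' 0 → fail=0;  out ∅∪∅=∅
  n3('d'): parent n0 fail=0; on 'd' 0 → fail=0;  out ∅∪∅=∅
  n8('a'): parent n0 fail=0; on 'a' 0 → fail=0;  out ∅∪∅=∅
  n18('b'): parent n0 fail=0; on 'b' 0 → fail=0;  out ∅∪∅=∅
  n2('cc'): parent n1 fail=0; on 'c' 0 → fail=1;  out {0}∪∅={0}
  n4('da'): parent n3 fail=0; on 'a' 0 → fail=8;  out {7}∪∅={7}
  n9('ac'): parent n8 fail=0; on 'c' 0 → fail=1;  out ∅∪∅=∅
  n14('ab'): parent n8 fail=0; on 'b' 0 → fail=18;  out {3}∪∅={3}
  n15('ca'): parent n1 fail=0; on 'a' 0 → fail=8;  out ∅∪∅=∅
  n19('bc'): parent n18 fail=0; on 'c' 0 → fail=1;  out ∅∪∅=∅
  n5('dac'): parent n4 fail=8; on 'c' 8 → fail=9;  out ∅∪∅=∅
  n10('acd'): parent n9 fail=1; on 'd' 1→0 → fail=3;  out ∅∪∅=∅
  n16('caa'): parent n15 fail=8; on 'a' 8→0 → fail=8;  out ∅∪∅=∅
  n20('bca'): parent n19 fail=1; on 'a' 1 → fail=15;  out ∅∪∅=∅
  n24('abc'): parent n14 fail=18; on 'c' 18 → fail=19;  out ∅∪∅=∅
  n6('dacd'): parent n5 fail=9; on 'd' 9 → fail=10;  out ∅∪∅=∅
  n11('acdc'): parent n10 fail=3; on 'c' 3→0 → fail=1;  out ∅∪∅=∅
  n17('caac'): parent n16 fail=8; on 'c' 8 → fail=9;  out {4}∪∅={4}
  n21('bcab'): parent n20 fail=15; on 'b' 15→8 → fail=14;  out ∅∪{3}={3}
  n25('abcc'): parent n24 fail=19; on 'c' 19→1 → fail=2;  out ∅∪{0}={0}
  n7('dacdc'): parent n6 fail=10; on 'c' 10 → fail=11;  out {1}∪∅={1}
  n12('acdcd'): parent n11 fail=1; on 'd' 1→0 → fail=3;  out ∅∪∅=∅
  n22('bcabb'): parent n21 fail=14; on 'b' 14→18→0 → fail=18;  out ∅∪∅=∅
  n26('abccd'): parent n25 fail=2; on 'd' 2→1→0 → fail=3;  out {6}∪∅={6}
  n13('acdcda'): parent n12 fail=3; on 'a' 3 → fail=4;  out {2}∪{7}={2,7}
  n23('bcabba'): parent n22 fail=18; on 'a' 18→0 → fail=8;  out {5}∪∅={5}

Scan:
pos 0 'b': at 18
pos 1 'b': at 18 (via fail)
pos 2 'd': at 3 (via fail)
pos 3 'a': at 4  → match P7@[2:3]
pos 4 'c': at 5
pos 5 'd': at 6
pos 6 'c': at 7  → match P1@[2:6]
pos 7 'd': at 12 (via fail)
pos 8 'a': at 13  → match P2@[3:8],P7@[7:8]
pos 9 'c': at 5 (via fail)
pos 10 'd': at 6
pos 11 'c': at 7  → match P1@[7:11]
pos 12 'd': at 12 (via fail)
pos 13 'a': at 13  → match P2@[8:13],P7@[12:13]
pos 14 'c': at 5 (via fail)
pos 15 'd': at 6
pos 16 'c': at 7  → match P1@[12:16]
pos 17 'd': at 12 (via fail)
pos 18 'a': at 13  → match P2@[13:18],P7@[17:18]
pos 19 'c': at 5 (via fail)
pos 20 'd': at 6
pos 21 'c': at 7  → match P1@[17:21]
pos 22 'c': at 2 (via fail)  → match P0@[21:22]
pos 23 'a': at 15 (via fail)
pos 24 'a': at 16
pos 25 'c': at 17  → match P4@[22:25]
pos 26 'd': at 10 (via fail)
pos 27 'a': at 4 (via fail)  → match P7@[26:27]
pos 28 'c': at 5
pos 29 'd': at 6
pos 30 'c': at 7  → match P1@[26:30]
pos 31 'c': at 2 (via fail)  → match P0@[30:31]
pos 32 'a': at 15 (via fail)
pos 33 'b': at 14 (via fail)  → match P3@[32:33]
pos 34 'c': at 24
pos 35 'c': at 25  → match P0@[34:35]
pos 36 'a': at 15 (via fail)
pos 37 'd': at 3 (via fail)

Result: [[3,7],[6,1],[8,2],[8,7],[11,1],[13,2],[13,7],[16,1],[18,2],[18,7],[21,1],[22,0],[25,4],[27,7],[30,1],[31,0],[33,3],[35,0]]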